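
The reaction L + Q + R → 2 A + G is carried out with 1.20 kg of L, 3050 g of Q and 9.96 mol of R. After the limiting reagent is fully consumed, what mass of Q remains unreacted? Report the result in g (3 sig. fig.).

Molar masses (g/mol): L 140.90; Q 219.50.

n(L) = 1.200×1000 / 140.90 = 8.517 mol
n(Q) = 3050 / 219.50 = 13.90 mol
n(R) = 9.960 mol
n/ν → L: 8.517, Q: 13.90, R: 9.960; L is limiting.
Q consumed = (1/1) × 8.517 = 8.517 mol
Q remaining = 13.90 − 8.517 = 5.383 mol
mass = 5.383 × 219.50 = 1182 g

1180 g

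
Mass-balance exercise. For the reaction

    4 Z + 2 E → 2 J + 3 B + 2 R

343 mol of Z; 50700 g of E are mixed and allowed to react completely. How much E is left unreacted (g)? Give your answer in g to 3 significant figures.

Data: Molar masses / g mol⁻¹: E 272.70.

3930 g

n(Z) = 343.0 mol
n(E) = 50700 / 272.70 = 185.9 mol
n/ν for Z = 343.0/4 = 85.75
n/ν for E = 185.9/2 = 92.95
Smallest n/ν is Z → limiting reagent.
E consumed = (2/4) × 343.0 = 171.5 mol
E remaining = 185.9 − 171.5 = 14.40 mol
mass = 14.40 × 272.70 = 3927 g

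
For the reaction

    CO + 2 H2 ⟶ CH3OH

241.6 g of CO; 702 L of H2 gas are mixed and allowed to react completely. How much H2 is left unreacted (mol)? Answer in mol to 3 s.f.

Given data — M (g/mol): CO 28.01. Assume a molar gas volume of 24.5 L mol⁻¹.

n(CO) = 241.6 / 28.01 = 8.625 mol
n(H2) = 702.0 / 24.5 = 28.65 mol
n/ν for CO = 8.625/1 = 8.625
n/ν for H2 = 28.65/2 = 14.33
Smallest n/ν is CO → limiting reagent.
H2 consumed = (2/1) × 8.625 = 17.25 mol
H2 remaining = 28.65 − 17.25 = 11.40 mol

11.4 mol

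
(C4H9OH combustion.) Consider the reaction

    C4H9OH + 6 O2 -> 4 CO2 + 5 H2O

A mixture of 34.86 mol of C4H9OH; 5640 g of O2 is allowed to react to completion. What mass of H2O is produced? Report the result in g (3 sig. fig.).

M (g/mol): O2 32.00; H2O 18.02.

n(C4H9OH) = 34.86 mol
n(O2) = 5640 / 32.00 = 176.3 mol
n/ν for C4H9OH = 34.86/1 = 34.86
n/ν for O2 = 176.3/6 = 29.38
Smallest n/ν is O2 → limiting reagent.
n(H2O) = (5/6) × 176.3 = 146.9 mol
mass = 146.9 × 18.02 = 2647 g

2650 g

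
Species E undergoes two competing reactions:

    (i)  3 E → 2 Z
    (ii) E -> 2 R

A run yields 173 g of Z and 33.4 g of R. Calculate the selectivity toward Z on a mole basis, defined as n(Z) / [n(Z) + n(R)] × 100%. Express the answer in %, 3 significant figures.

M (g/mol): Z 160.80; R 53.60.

63.3 %

n(Z) = 173 / 160.80 = 1.076 mol
n(R) = 33.4 / 53.60 = 0.6231 mol
selectivity = 1.076/(1.076+0.6231) × 100 = 63.33 %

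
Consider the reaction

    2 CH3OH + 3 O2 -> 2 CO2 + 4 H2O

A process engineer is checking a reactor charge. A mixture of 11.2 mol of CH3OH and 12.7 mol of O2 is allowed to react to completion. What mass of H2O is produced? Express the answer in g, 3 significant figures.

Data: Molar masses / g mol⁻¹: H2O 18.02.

n(CH3OH) = 11.20 mol
n(O2) = 12.70 mol
n/ν for CH3OH = 11.20/2 = 5.600
n/ν for O2 = 12.70/3 = 4.233
Smallest n/ν is O2 → limiting reagent.
n(H2O) = (4/3) × 12.70 = 16.93 mol
mass = 16.93 × 18.02 = 305.1 g

305 g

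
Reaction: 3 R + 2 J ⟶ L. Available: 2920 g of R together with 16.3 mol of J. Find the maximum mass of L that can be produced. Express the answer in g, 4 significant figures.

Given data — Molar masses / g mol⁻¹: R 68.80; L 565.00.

4605 g

n(R) = 2920 / 68.80 = 42.44 mol
n(J) = 16.30 mol
n/ν for R = 42.44/3 = 14.15
n/ν for J = 16.30/2 = 8.150
Smallest n/ν is J → limiting reagent.
n(L) = (1/2) × 16.30 = 8.150 mol
mass = 8.150 × 565.00 = 4605 g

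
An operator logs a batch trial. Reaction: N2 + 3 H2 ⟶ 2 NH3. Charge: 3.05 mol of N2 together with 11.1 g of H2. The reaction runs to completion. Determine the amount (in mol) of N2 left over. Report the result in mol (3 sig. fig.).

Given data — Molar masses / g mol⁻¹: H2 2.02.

1.22 mol

n(N2) = 3.050 mol
n(H2) = 11.10 / 2.02 = 5.495 mol
n/ν → N2: 3.050, H2: 1.832; H2 is limiting.
N2 consumed = (1/3) × 5.495 = 1.832 mol
N2 remaining = 3.050 − 1.832 = 1.218 mol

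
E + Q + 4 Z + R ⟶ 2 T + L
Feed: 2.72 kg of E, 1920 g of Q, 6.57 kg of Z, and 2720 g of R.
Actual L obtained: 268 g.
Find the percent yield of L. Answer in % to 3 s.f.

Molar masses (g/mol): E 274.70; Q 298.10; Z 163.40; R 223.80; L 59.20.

70.3 %

n(E) = 2.720×1000 / 274.70 = 9.902 mol
n(Q) = 1920 / 298.10 = 6.441 mol
n(Z) = 6.570×1000 / 163.40 = 40.21 mol
n(R) = 2720 / 223.80 = 12.15 mol
n/ν for E = 9.902/1 = 9.902
n/ν for Q = 6.441/1 = 6.441
n/ν for Z = 40.21/4 = 10.05
n/ν for R = 12.15/1 = 12.15
Smallest n/ν is Q → limiting reagent.
theoretical n(L) = (1/1) × 6.441 = 6.441 mol → 381.3 g
% yield = 268 / 381.3 × 100 = 70.29 %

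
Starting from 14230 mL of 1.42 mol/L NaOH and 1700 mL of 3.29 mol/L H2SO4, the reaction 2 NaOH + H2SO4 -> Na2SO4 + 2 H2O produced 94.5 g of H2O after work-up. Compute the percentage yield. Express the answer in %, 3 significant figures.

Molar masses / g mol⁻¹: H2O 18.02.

n(NaOH) = 1.42 × 14230/1000 = 20.21 mol
n(H2SO4) = 3.29 × 1700/1000 = 5.593 mol
n/ν → NaOH: 10.11, H2SO4: 5.593; H2SO4 is limiting.
theoretical n(H2O) = (2/1) × 5.593 = 11.19 mol → 201.6 g
% yield = 94.5 / 201.6 × 100 = 46.88 %

46.9 %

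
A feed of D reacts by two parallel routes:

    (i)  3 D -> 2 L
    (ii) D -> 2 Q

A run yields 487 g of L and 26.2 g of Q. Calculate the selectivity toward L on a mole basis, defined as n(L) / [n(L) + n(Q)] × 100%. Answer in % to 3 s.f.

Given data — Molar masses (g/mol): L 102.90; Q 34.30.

86.1 %

n(L) = 487 / 102.90 = 4.733 mol
n(Q) = 26.2 / 34.30 = 0.7638 mol
selectivity = 4.733/(4.733+0.7638) × 100 = 86.10 %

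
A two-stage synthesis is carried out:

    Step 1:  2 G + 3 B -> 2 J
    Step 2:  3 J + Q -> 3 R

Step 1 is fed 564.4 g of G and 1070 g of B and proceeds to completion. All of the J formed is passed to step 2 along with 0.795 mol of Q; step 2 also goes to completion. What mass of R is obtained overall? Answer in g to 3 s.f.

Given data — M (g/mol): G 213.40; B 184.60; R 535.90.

Step 1:
n(G) = 564.4 / 213.40 = 2.645 mol
n(B) = 1070 / 184.60 = 5.796 mol
n/ν → G: 1.323, B: 1.932; G is limiting.
n(J) produced = (2/2) × 2.645 = 2.645 mol
Step 2:
n(J) available = 2.645 mol
n(Q) = 0.7950 mol
n/ν → J: 0.8817, Q: 0.7950; Q is limiting.
n(R) = (3/1) × 0.7950 = 2.385 mol
mass = 2.385 × 535.90 = 1278 g

1280 g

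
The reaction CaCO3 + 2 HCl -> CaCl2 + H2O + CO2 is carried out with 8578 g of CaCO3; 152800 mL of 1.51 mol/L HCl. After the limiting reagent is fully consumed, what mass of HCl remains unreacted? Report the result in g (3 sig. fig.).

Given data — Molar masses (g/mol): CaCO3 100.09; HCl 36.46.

2160 g

n(CaCO3) = 8578 / 100.09 = 85.70 mol
n(HCl) = 1.51 × 152800/1000 = 230.7 mol
n/ν for CaCO3 = 85.70/1 = 85.70
n/ν for HCl = 230.7/2 = 115.4
Smallest n/ν is CaCO3 → limiting reagent.
HCl consumed = (2/1) × 85.70 = 171.4 mol
HCl remaining = 230.7 − 171.4 = 59.30 mol
mass = 59.30 × 36.46 = 2162 g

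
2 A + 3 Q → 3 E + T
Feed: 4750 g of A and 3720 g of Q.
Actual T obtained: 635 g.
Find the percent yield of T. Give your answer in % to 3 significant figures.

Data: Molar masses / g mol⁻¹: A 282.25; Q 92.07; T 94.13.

n(A) = 4750 / 282.25 = 16.83 mol
n(Q) = 3720 / 92.07 = 40.40 mol
n/ν for A = 16.83/2 = 8.415
n/ν for Q = 40.40/3 = 13.47
Smallest n/ν is A → limiting reagent.
theoretical n(T) = (1/2) × 16.83 = 8.415 mol → 792.1 g
% yield = 635 / 792.1 × 100 = 80.17 %

80.2 %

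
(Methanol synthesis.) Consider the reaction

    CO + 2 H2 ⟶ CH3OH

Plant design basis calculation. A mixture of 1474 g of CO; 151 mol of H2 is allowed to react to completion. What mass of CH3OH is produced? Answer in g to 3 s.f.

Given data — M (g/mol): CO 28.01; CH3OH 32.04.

1690 g

n(CO) = 1474 / 28.01 = 52.62 mol
n(H2) = 151.0 mol
n/ν for CO = 52.62/1 = 52.62
n/ν for H2 = 151.0/2 = 75.50
Smallest n/ν is CO → limiting reagent.
n(CH3OH) = (1/1) × 52.62 = 52.62 mol
mass = 52.62 × 32.04 = 1686 g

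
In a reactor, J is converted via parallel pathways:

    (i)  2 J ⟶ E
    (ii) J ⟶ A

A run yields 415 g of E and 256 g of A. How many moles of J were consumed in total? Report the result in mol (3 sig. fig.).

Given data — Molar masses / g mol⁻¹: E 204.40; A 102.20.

n(E) = 415 / 204.40 = 2.030 mol
n(A) = 256 / 102.20 = 2.505 mol
n(J) via (i) = (2/1)×2.030 = 4.060 mol
n(J) via (ii) = (1/1)×2.505 = 2.505 mol
total n(J) = 4.060 + 2.505 = 6.565 mol

6.57 mol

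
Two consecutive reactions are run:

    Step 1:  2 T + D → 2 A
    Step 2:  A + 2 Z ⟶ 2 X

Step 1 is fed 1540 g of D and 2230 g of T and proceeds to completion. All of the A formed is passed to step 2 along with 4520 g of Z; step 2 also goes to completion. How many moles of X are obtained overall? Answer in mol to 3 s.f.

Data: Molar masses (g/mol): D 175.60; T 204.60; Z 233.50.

Step 1:
n(D) = 1540 / 175.60 = 8.770 mol
n(T) = 2230 / 204.60 = 10.90 mol
n/ν → D: 8.770, T: 5.450; T is limiting.
n(A) produced = (2/2) × 10.90 = 10.90 mol
Step 2:
n(A) available = 10.90 mol
n(Z) = 4520 / 233.50 = 19.36 mol
n/ν → A: 10.90, Z: 9.680; Z is limiting.
n(X) = (2/2) × 19.36 = 19.36 mol

19.4 mol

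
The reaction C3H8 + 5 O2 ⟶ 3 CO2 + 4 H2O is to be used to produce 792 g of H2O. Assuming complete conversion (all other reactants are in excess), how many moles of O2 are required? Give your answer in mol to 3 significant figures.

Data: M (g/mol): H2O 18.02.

54.9 mol

n(H2O) = 792 / 18.02 = 43.95 mol
n(O2) = (5/4) × 43.95 = 54.94 mol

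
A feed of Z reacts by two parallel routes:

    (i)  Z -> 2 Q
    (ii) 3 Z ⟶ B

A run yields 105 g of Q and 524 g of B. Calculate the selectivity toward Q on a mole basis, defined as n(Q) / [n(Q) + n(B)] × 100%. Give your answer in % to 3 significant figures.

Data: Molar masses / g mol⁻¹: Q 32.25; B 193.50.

54.6 %

n(Q) = 105 / 32.25 = 3.256 mol
n(B) = 524 / 193.50 = 2.708 mol
selectivity = 3.256/(3.256+2.708) × 100 = 54.59 %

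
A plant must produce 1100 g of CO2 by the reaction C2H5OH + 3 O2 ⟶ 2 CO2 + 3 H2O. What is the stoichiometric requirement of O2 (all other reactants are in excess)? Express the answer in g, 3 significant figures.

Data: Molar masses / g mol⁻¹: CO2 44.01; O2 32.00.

1200 g

n(CO2) = 1100 / 44.01 = 24.99 mol
n(O2) = (3/2) × 24.99 = 37.49 mol
mass = 37.49 × 32.00 = 1200 g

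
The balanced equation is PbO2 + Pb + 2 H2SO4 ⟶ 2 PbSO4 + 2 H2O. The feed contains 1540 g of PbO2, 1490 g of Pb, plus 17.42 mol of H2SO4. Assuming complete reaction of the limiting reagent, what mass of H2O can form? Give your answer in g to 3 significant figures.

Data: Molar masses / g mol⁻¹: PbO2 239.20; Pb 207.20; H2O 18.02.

n(PbO2) = 1540 / 239.20 = 6.438 mol
n(Pb) = 1490 / 207.20 = 7.191 mol
n(H2SO4) = 17.42 mol
n/ν → PbO2: 6.438, Pb: 7.191, H2SO4: 8.710; PbO2 is limiting.
n(H2O) = (2/1) × 6.438 = 12.88 mol
mass = 12.88 × 18.02 = 232.1 g

232 g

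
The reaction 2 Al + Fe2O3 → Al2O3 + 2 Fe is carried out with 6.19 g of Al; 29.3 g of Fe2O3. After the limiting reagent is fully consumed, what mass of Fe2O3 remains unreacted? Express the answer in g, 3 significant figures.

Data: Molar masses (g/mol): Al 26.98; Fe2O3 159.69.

11.0 g

n(Al) = 6.190 / 26.98 = 0.2294 mol
n(Fe2O3) = 29.30 / 159.69 = 0.1835 mol
n/ν for Al = 0.2294/2 = 0.1147
n/ν for Fe2O3 = 0.1835/1 = 0.1835
Smallest n/ν is Al → limiting reagent.
Fe2O3 consumed = (1/2) × 0.2294 = 0.1147 mol
Fe2O3 remaining = 0.1835 − 0.1147 = 0.06880 mol
mass = 0.06880 × 159.69 = 10.99 g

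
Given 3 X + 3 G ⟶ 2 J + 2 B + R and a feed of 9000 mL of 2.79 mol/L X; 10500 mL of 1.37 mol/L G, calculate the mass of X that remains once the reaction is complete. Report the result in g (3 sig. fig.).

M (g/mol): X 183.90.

n(X) = 2.79 × 9000/1000 = 25.11 mol
n(G) = 1.37 × 10500/1000 = 14.39 mol
n/ν → X: 8.370, G: 4.797; G is limiting.
X consumed = (3/3) × 14.39 = 14.39 mol
X remaining = 25.11 − 14.39 = 10.72 mol
mass = 10.72 × 183.90 = 1971 g

1970 g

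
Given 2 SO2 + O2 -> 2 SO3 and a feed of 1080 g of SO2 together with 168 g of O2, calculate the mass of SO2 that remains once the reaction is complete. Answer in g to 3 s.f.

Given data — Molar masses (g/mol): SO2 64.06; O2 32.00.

407 g

n(SO2) = 1080 / 64.06 = 16.86 mol
n(O2) = 168.0 / 32.00 = 5.250 mol
n/ν for SO2 = 16.86/2 = 8.430
n/ν for O2 = 5.250/1 = 5.250
Smallest n/ν is O2 → limiting reagent.
SO2 consumed = (2/1) × 5.250 = 10.50 mol
SO2 remaining = 16.86 − 10.50 = 6.360 mol
mass = 6.360 × 64.06 = 407.4 g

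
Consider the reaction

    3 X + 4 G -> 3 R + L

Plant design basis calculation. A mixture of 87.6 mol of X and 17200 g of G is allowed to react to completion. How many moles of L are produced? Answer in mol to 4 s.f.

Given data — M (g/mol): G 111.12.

29.20 mol

n(X) = 87.60 mol
n(G) = 17200 / 111.12 = 154.8 mol
n/ν for X = 87.60/3 = 29.20
n/ν for G = 154.8/4 = 38.70
Smallest n/ν is X → limiting reagent.
n(L) = (1/3) × 87.60 = 29.20 mol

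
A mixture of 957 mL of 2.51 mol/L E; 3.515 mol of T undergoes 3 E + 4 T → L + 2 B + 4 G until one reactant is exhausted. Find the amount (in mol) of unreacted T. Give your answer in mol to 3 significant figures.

0.312 mol

n(E) = 2.51 × 957.0/1000 = 2.402 mol
n(T) = 3.515 mol
n/ν → E: 0.8007, T: 0.8788; E is limiting.
T consumed = (4/3) × 2.402 = 3.203 mol
T remaining = 3.515 − 3.203 = 0.3120 mol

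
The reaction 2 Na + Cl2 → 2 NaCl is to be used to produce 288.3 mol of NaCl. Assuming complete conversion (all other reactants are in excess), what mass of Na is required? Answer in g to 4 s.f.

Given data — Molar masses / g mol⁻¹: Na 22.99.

n(NaCl) = 288.3 mol
n(Na) = (2/2) × 288.3 = 288.3 mol
mass = 288.3 × 22.99 = 6628 g

6628 g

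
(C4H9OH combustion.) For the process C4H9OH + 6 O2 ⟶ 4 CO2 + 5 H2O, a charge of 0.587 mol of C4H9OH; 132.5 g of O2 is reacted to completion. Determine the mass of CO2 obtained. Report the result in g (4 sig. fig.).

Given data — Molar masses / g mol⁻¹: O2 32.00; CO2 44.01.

103.3 g

n(C4H9OH) = 0.5870 mol
n(O2) = 132.5 / 32.00 = 4.141 mol
n/ν → C4H9OH: 0.5870, O2: 0.6902; C4H9OH is limiting.
n(CO2) = (4/1) × 0.5870 = 2.348 mol
mass = 2.348 × 44.01 = 103.3 g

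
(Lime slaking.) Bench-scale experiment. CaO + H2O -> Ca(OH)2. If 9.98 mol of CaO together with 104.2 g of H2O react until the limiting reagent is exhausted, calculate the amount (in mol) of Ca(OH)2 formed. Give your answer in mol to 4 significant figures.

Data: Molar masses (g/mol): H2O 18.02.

n(CaO) = 9.980 mol
n(H2O) = 104.2 / 18.02 = 5.782 mol
n/ν for CaO = 9.980/1 = 9.980
n/ν for H2O = 5.782/1 = 5.782
Smallest n/ν is H2O → limiting reagent.
n(Ca(OH)2) = (1/1) × 5.782 = 5.782 mol

5.782 mol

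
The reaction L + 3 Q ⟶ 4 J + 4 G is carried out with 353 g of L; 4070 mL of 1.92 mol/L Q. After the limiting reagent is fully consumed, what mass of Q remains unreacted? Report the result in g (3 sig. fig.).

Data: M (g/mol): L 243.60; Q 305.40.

n(L) = 353.0 / 243.60 = 1.449 mol
n(Q) = 1.92 × 4070/1000 = 7.814 mol
n/ν for L = 1.449/1 = 1.449
n/ν for Q = 7.814/3 = 2.605
Smallest n/ν is L → limiting reagent.
Q consumed = (3/1) × 1.449 = 4.347 mol
Q remaining = 7.814 − 4.347 = 3.467 mol
mass = 3.467 × 305.40 = 1059 g

1060 g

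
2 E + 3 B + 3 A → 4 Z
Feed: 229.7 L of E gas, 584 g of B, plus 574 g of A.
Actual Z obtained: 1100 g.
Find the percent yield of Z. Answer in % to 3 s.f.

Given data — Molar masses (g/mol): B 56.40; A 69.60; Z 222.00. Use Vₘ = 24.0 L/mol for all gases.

n(E) = 229.7 / 24.0 = 9.571 mol
n(B) = 584.0 / 56.40 = 10.35 mol
n(A) = 574.0 / 69.60 = 8.247 mol
n/ν for E = 9.571/2 = 4.786
n/ν for B = 10.35/3 = 3.450
n/ν for A = 8.247/3 = 2.749
Smallest n/ν is A → limiting reagent.
theoretical n(Z) = (4/3) × 8.247 = 11.00 mol → 2442 g
% yield = 1100 / 2442 × 100 = 45.05 %

45.1 %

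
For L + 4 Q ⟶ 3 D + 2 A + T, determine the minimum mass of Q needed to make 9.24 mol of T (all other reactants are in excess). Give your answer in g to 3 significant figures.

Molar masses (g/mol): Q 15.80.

n(T) = 9.240 mol
n(Q) = (4/1) × 9.240 = 36.96 mol
mass = 36.96 × 15.80 = 584.0 g

584 g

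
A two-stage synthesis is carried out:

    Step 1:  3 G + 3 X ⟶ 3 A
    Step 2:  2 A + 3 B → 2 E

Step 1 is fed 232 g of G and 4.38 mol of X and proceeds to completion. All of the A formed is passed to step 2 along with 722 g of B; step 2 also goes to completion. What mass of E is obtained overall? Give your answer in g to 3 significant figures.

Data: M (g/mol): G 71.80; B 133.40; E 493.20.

Step 1:
n(G) = 232.0 / 71.80 = 3.231 mol
n(X) = 4.380 mol
n/ν → G: 1.077, X: 1.460; G is limiting.
n(A) produced = (3/3) × 3.231 = 3.231 mol
Step 2:
n(A) available = 3.231 mol
n(B) = 722.0 / 133.40 = 5.412 mol
n/ν → A: 1.616, B: 1.804; A is limiting.
n(E) = (2/2) × 3.231 = 3.231 mol
mass = 3.231 × 493.20 = 1594 g

1590 g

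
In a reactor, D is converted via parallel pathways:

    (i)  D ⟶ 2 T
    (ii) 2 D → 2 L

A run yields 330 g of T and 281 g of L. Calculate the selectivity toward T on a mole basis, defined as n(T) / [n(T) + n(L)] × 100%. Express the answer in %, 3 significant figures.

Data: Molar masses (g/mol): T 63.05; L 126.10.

n(T) = 330 / 63.05 = 5.234 mol
n(L) = 281 / 126.10 = 2.228 mol
selectivity = 5.234/(5.234+2.228) × 100 = 70.14 %

70.1 %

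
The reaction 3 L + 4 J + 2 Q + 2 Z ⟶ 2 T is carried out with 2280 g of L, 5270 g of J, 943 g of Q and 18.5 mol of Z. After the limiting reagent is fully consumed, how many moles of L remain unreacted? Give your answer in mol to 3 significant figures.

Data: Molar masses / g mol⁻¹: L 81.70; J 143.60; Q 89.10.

12.0 mol

n(L) = 2280 / 81.70 = 27.91 mol
n(J) = 5270 / 143.60 = 36.70 mol
n(Q) = 943.0 / 89.10 = 10.58 mol
n(Z) = 18.50 mol
n/ν for L = 27.91/3 = 9.303
n/ν for J = 36.70/4 = 9.175
n/ν for Q = 10.58/2 = 5.290
n/ν for Z = 18.50/2 = 9.250
Smallest n/ν is Q → limiting reagent.
L consumed = (3/2) × 10.58 = 15.87 mol
L remaining = 27.91 − 15.87 = 12.04 mol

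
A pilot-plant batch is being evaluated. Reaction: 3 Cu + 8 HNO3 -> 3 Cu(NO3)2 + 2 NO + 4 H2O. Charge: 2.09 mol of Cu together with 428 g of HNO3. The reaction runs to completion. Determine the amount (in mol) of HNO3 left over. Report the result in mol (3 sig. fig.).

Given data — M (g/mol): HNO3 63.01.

1.22 mol

n(Cu) = 2.090 mol
n(HNO3) = 428.0 / 63.01 = 6.793 mol
n/ν → Cu: 0.6967, HNO3: 0.8491; Cu is limiting.
HNO3 consumed = (8/3) × 2.090 = 5.573 mol
HNO3 remaining = 6.793 − 5.573 = 1.220 mol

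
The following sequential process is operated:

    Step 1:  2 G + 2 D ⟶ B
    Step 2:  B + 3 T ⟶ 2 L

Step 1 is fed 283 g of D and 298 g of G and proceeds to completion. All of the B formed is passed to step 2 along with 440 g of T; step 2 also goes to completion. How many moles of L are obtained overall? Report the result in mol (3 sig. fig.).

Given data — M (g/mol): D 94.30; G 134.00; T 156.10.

Step 1:
n(D) = 283.0 / 94.30 = 3.001 mol
n(G) = 298.0 / 134.00 = 2.224 mol
n/ν for D = 3.001/2 = 1.501
n/ν for G = 2.224/2 = 1.112
Smallest n/ν is G → limiting reagent.
n(B) produced = (1/2) × 2.224 = 1.112 mol
Step 2:
n(B) available = 1.112 mol
n(T) = 440.0 / 156.10 = 2.819 mol
n/ν for B = 1.112/1 = 1.112
n/ν for T = 2.819/3 = 0.9397
Smallest n/ν is T → limiting reagent.
n(L) = (2/3) × 2.819 = 1.879 mol

1.88 mol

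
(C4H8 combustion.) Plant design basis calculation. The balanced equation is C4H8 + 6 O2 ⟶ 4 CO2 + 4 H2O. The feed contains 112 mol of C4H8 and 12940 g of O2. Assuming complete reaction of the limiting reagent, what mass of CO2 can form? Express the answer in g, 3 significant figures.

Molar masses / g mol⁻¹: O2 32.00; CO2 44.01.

n(C4H8) = 112.0 mol
n(O2) = 12940 / 32.00 = 404.4 mol
n/ν → C4H8: 112.0, O2: 67.40; O2 is limiting.
n(CO2) = (4/6) × 404.4 = 269.6 mol
mass = 269.6 × 44.01 = 11870 g

11900 g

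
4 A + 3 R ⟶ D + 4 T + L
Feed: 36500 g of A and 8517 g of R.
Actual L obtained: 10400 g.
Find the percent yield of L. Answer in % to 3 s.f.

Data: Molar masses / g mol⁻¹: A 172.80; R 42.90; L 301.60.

n(A) = 36500 / 172.80 = 211.2 mol
n(R) = 8517 / 42.90 = 198.5 mol
n/ν for A = 211.2/4 = 52.80
n/ν for R = 198.5/3 = 66.17
Smallest n/ν is A → limiting reagent.
theoretical n(L) = (1/4) × 211.2 = 52.80 mol → 15920 g
% yield = 10400 / 15920 × 100 = 65.33 %

65.3 %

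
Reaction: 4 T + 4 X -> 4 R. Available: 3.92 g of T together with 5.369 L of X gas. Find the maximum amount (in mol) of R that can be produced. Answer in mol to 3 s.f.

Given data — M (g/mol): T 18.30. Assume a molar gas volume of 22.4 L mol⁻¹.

0.214 mol

n(T) = 3.920 / 18.30 = 0.2142 mol
n(X) = 5.369 / 22.4 = 0.2397 mol
n/ν for T = 0.2142/4 = 0.05355
n/ν for X = 0.2397/4 = 0.05993
Smallest n/ν is T → limiting reagent.
n(R) = (4/4) × 0.2142 = 0.2142 mol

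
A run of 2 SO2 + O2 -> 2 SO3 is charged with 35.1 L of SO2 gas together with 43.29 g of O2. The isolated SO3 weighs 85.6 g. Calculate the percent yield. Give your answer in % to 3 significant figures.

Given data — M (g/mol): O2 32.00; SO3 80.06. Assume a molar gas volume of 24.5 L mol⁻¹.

74.6 %

n(SO2) = 35.10 / 24.5 = 1.433 mol
n(O2) = 43.29 / 32.00 = 1.353 mol
n/ν for SO2 = 1.433/2 = 0.7165
n/ν for O2 = 1.353/1 = 1.353
Smallest n/ν is SO2 → limiting reagent.
theoretical n(SO3) = (2/2) × 1.433 = 1.433 mol → 114.7 g
% yield = 85.6 / 114.7 × 100 = 74.63 %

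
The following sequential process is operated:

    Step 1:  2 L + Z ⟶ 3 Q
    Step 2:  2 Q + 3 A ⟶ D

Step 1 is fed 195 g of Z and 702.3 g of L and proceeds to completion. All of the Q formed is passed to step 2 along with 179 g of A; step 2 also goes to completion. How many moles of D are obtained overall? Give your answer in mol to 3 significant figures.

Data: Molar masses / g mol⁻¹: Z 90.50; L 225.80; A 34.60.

Step 1:
n(Z) = 195.0 / 90.50 = 2.155 mol
n(L) = 702.3 / 225.80 = 3.110 mol
n/ν for Z = 2.155/1 = 2.155
n/ν for L = 3.110/2 = 1.555
Smallest n/ν is L → limiting reagent.
n(Q) produced = (3/2) × 3.110 = 4.665 mol
Step 2:
n(Q) available = 4.665 mol
n(A) = 179.0 / 34.60 = 5.173 mol
n/ν for Q = 4.665/2 = 2.333
n/ν for A = 5.173/3 = 1.724
Smallest n/ν is A → limiting reagent.
n(D) = (1/3) × 5.173 = 1.724 mol

1.72 mol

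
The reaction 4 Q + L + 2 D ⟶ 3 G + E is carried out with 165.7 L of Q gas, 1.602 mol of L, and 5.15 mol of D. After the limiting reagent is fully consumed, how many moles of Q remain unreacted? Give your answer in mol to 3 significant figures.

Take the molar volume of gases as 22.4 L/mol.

n(Q) = 165.7 / 22.4 = 7.397 mol
n(L) = 1.602 mol
n(D) = 5.150 mol
n/ν for Q = 7.397/4 = 1.849
n/ν for L = 1.602/1 = 1.602
n/ν for D = 5.150/2 = 2.575
Smallest n/ν is L → limiting reagent.
Q consumed = (4/1) × 1.602 = 6.408 mol
Q remaining = 7.397 − 6.408 = 0.9890 mol

0.989 mol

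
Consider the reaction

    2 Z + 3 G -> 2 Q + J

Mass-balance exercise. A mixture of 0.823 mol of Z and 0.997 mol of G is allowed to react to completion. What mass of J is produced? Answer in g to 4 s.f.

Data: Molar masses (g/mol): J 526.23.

174.9 g

n(Z) = 0.8230 mol
n(G) = 0.9970 mol
n/ν for Z = 0.8230/2 = 0.4115
n/ν for G = 0.9970/3 = 0.3323
Smallest n/ν is G → limiting reagent.
n(J) = (1/3) × 0.9970 = 0.3323 mol
mass = 0.3323 × 526.23 = 174.9 g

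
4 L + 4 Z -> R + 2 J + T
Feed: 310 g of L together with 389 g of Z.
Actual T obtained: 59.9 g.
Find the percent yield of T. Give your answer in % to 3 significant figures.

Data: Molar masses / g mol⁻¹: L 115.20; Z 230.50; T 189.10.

75.1 %

n(L) = 310.0 / 115.20 = 2.691 mol
n(Z) = 389.0 / 230.50 = 1.688 mol
n/ν for L = 2.691/4 = 0.6728
n/ν for Z = 1.688/4 = 0.4220
Smallest n/ν is Z → limiting reagent.
theoretical n(T) = (1/4) × 1.688 = 0.4220 mol → 79.80 g
% yield = 59.9 / 79.80 × 100 = 75.06 %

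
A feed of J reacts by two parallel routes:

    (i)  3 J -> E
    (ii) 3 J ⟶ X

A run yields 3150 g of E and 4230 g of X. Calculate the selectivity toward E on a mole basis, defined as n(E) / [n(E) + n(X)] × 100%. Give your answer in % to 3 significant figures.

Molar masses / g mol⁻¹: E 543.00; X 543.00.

42.7 %

n(E) = 3150 / 543.00 = 5.801 mol
n(X) = 4230 / 543.00 = 7.790 mol
selectivity = 5.801/(5.801+7.790) × 100 = 42.68 %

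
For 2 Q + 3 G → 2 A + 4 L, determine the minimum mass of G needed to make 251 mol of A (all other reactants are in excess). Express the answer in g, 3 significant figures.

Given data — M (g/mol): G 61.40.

23100 g

n(A) = 251.0 mol
n(G) = (3/2) × 251.0 = 376.5 mol
mass = 376.5 × 61.40 = 23120 g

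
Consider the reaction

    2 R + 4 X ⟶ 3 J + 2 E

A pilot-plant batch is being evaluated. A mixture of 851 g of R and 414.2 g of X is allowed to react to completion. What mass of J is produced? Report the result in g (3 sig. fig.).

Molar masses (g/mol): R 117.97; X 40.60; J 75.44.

577 g

n(R) = 851.0 / 117.97 = 7.214 mol
n(X) = 414.2 / 40.60 = 10.20 mol
n/ν → R: 3.607, X: 2.550; X is limiting.
n(J) = (3/4) × 10.20 = 7.650 mol
mass = 7.650 × 75.44 = 577.1 g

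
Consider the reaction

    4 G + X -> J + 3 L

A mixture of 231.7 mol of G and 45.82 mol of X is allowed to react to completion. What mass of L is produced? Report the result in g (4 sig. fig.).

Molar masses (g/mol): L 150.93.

20750 g

n(G) = 231.7 mol
n(X) = 45.82 mol
n/ν for G = 231.7/4 = 57.93
n/ν for X = 45.82/1 = 45.82
Smallest n/ν is X → limiting reagent.
n(L) = (3/1) × 45.82 = 137.5 mol
mass = 137.5 × 150.93 = 20750 g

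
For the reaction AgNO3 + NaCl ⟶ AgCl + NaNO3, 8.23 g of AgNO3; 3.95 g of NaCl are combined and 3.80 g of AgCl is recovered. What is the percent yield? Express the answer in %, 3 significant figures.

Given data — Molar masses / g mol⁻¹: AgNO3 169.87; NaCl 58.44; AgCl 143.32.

n(AgNO3) = 8.230 / 169.87 = 0.04845 mol
n(NaCl) = 3.950 / 58.44 = 0.06759 mol
n/ν → AgNO3: 0.04845, NaCl: 0.06759; AgNO3 is limiting.
theoretical n(AgCl) = (1/1) × 0.04845 = 0.04845 mol → 6.944 g
% yield = 3.80 / 6.944 × 100 = 54.72 %

54.7 %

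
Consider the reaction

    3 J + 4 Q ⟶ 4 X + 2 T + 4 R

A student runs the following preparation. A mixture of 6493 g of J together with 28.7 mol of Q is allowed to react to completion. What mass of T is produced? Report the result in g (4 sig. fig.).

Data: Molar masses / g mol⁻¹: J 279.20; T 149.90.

2151 g

n(J) = 6493 / 279.20 = 23.26 mol
n(Q) = 28.70 mol
n/ν for J = 23.26/3 = 7.753
n/ν for Q = 28.70/4 = 7.175
Smallest n/ν is Q → limiting reagent.
n(T) = (2/4) × 28.70 = 14.35 mol
mass = 14.35 × 149.90 = 2151 g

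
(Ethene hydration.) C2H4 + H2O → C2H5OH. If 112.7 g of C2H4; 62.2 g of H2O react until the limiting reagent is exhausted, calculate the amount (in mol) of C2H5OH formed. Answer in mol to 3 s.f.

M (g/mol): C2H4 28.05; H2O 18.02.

3.45 mol

n(C2H4) = 112.7 / 28.05 = 4.018 mol
n(H2O) = 62.20 / 18.02 = 3.452 mol
n/ν → C2H4: 4.018, H2O: 3.452; H2O is limiting.
n(C2H5OH) = (1/1) × 3.452 = 3.452 mol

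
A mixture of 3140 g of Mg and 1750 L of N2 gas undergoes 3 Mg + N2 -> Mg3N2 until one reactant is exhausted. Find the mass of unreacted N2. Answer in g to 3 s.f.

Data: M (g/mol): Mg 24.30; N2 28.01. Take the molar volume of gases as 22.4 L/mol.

982 g

n(Mg) = 3140 / 24.30 = 129.2 mol
n(N2) = 1750 / 22.4 = 78.13 mol
n/ν for Mg = 129.2/3 = 43.07
n/ν for N2 = 78.13/1 = 78.13
Smallest n/ν is Mg → limiting reagent.
N2 consumed = (1/3) × 129.2 = 43.07 mol
N2 remaining = 78.13 − 43.07 = 35.06 mol
mass = 35.06 × 28.01 = 982.0 g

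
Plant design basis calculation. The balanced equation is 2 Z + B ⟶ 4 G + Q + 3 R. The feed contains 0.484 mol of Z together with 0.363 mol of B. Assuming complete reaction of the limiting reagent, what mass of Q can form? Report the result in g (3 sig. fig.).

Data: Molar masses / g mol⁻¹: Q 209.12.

n(Z) = 0.4840 mol
n(B) = 0.3630 mol
n/ν for Z = 0.4840/2 = 0.2420
n/ν for B = 0.3630/1 = 0.3630
Smallest n/ν is Z → limiting reagent.
n(Q) = (1/2) × 0.4840 = 0.2420 mol
mass = 0.2420 × 209.12 = 50.61 g

50.6 g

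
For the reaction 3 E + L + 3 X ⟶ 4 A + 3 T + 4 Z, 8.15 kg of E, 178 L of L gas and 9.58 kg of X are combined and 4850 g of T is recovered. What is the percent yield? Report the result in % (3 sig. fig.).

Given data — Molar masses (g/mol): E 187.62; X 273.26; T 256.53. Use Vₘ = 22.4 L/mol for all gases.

n(E) = 8.150×1000 / 187.62 = 43.44 mol
n(L) = 178.0 / 22.4 = 7.946 mol
n(X) = 9.580×1000 / 273.26 = 35.06 mol
n/ν for E = 43.44/3 = 14.48
n/ν for L = 7.946/1 = 7.946
n/ν for X = 35.06/3 = 11.69
Smallest n/ν is L → limiting reagent.
theoretical n(T) = (3/1) × 7.946 = 23.84 mol → 6116 g
% yield = 4850 / 6116 × 100 = 79.30 %

79.3 %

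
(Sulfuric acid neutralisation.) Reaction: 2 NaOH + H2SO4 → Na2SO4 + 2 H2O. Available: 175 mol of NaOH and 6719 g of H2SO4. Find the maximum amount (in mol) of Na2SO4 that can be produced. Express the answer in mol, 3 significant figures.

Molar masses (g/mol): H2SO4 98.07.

68.5 mol

n(NaOH) = 175.0 mol
n(H2SO4) = 6719 / 98.07 = 68.51 mol
n/ν for NaOH = 175.0/2 = 87.50
n/ν for H2SO4 = 68.51/1 = 68.51
Smallest n/ν is H2SO4 → limiting reagent.
n(Na2SO4) = (1/1) × 68.51 = 68.51 mol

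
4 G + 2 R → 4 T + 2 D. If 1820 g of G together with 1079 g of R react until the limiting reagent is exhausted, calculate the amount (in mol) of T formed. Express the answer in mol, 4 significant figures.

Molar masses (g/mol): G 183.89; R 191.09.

n(G) = 1820 / 183.89 = 9.897 mol
n(R) = 1079 / 191.09 = 5.647 mol
n/ν → G: 2.474, R: 2.824; G is limiting.
n(T) = (4/4) × 9.897 = 9.897 mol

9.897 mol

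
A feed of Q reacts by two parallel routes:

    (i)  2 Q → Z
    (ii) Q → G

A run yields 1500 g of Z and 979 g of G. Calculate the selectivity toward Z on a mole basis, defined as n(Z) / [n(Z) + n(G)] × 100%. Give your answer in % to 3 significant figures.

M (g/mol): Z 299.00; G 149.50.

43.4 %

n(Z) = 1500 / 299.00 = 5.017 mol
n(G) = 979 / 149.50 = 6.548 mol
selectivity = 5.017/(5.017+6.548) × 100 = 43.38 %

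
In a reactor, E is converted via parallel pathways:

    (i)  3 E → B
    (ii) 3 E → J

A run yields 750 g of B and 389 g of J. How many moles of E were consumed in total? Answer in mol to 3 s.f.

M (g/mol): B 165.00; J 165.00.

n(B) = 750 / 165.00 = 4.545 mol
n(J) = 389 / 165.00 = 2.358 mol
n(E) via (i) = (3/1)×4.545 = 13.64 mol
n(E) via (ii) = (3/1)×2.358 = 7.074 mol
total n(E) = 13.64 + 7.074 = 20.71 mol

20.7 mol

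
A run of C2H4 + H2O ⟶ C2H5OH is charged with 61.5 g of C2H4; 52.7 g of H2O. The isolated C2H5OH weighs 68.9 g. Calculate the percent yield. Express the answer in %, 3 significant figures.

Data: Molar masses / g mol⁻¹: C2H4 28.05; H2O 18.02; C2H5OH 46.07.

68.2 %

n(C2H4) = 61.50 / 28.05 = 2.193 mol
n(H2O) = 52.70 / 18.02 = 2.925 mol
n/ν → C2H4: 2.193, H2O: 2.925; C2H4 is limiting.
theoretical n(C2H5OH) = (1/1) × 2.193 = 2.193 mol → 101.0 g
% yield = 68.9 / 101.0 × 100 = 68.22 %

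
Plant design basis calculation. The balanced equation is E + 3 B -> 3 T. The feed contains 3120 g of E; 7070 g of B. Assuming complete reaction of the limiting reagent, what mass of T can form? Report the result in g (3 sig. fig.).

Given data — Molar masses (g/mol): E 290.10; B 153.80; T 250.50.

n(E) = 3120 / 290.10 = 10.75 mol
n(B) = 7070 / 153.80 = 45.97 mol
n/ν for E = 10.75/1 = 10.75
n/ν for B = 45.97/3 = 15.32
Smallest n/ν is E → limiting reagent.
n(T) = (3/1) × 10.75 = 32.25 mol
mass = 32.25 × 250.50 = 8079 g

8080 g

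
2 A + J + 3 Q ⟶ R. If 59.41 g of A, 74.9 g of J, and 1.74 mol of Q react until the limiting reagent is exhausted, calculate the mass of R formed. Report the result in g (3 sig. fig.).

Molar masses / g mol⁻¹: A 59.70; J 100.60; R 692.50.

n(A) = 59.41 / 59.70 = 0.9951 mol
n(J) = 74.90 / 100.60 = 0.7445 mol
n(Q) = 1.740 mol
n/ν for A = 0.9951/2 = 0.4976
n/ν for J = 0.7445/1 = 0.7445
n/ν for Q = 1.740/3 = 0.5800
Smallest n/ν is A → limiting reagent.
n(R) = (1/2) × 0.9951 = 0.4976 mol
mass = 0.4976 × 692.50 = 344.6 g

345 g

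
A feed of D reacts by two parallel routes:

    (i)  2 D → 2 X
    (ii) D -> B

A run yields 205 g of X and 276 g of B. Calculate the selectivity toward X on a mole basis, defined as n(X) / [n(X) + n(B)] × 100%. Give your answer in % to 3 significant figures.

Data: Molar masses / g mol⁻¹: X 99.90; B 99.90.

n(X) = 205 / 99.90 = 2.052 mol
n(B) = 276 / 99.90 = 2.763 mol
selectivity = 2.052/(2.052+2.763) × 100 = 42.62 %

42.6 %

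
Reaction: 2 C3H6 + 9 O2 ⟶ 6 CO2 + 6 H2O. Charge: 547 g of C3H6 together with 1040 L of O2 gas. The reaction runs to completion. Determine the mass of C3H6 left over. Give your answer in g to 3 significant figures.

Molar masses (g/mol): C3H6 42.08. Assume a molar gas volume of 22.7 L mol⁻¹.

119 g

n(C3H6) = 547.0 / 42.08 = 13.00 mol
n(O2) = 1040 / 22.7 = 45.81 mol
n/ν for C3H6 = 13.00/2 = 6.500
n/ν for O2 = 45.81/9 = 5.090
Smallest n/ν is O2 → limiting reagent.
C3H6 consumed = (2/9) × 45.81 = 10.18 mol
C3H6 remaining = 13.00 − 10.18 = 2.820 mol
mass = 2.820 × 42.08 = 118.7 g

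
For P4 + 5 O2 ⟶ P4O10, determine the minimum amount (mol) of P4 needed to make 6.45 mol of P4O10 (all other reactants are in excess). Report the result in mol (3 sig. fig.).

n(P4O10) = 6.450 mol
n(P4) = (1/1) × 6.450 = 6.450 mol

6.45 mol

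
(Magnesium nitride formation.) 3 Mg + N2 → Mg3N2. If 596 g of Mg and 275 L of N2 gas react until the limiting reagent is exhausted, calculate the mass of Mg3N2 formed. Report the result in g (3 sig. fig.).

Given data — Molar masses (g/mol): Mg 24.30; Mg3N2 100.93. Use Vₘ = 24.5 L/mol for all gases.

825 g

n(Mg) = 596.0 / 24.30 = 24.53 mol
n(N2) = 275.0 / 24.5 = 11.22 mol
n/ν → Mg: 8.177, N2: 11.22; Mg is limiting.
n(Mg3N2) = (1/3) × 24.53 = 8.177 mol
mass = 8.177 × 100.93 = 825.3 g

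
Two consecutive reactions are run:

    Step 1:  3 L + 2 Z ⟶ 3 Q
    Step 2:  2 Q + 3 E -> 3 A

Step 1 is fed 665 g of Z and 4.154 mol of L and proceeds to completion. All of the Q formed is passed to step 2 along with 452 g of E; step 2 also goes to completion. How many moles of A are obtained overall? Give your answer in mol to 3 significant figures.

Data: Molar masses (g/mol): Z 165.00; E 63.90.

Step 1:
n(Z) = 665.0 / 165.00 = 4.030 mol
n(L) = 4.154 mol
n/ν for Z = 4.030/2 = 2.015
n/ν for L = 4.154/3 = 1.385
Smallest n/ν is L → limiting reagent.
n(Q) produced = (3/3) × 4.154 = 4.154 mol
Step 2:
n(Q) available = 4.154 mol
n(E) = 452.0 / 63.90 = 7.074 mol
n/ν for Q = 4.154/2 = 2.077
n/ν for E = 7.074/3 = 2.358
Smallest n/ν is Q → limiting reagent.
n(A) = (3/2) × 4.154 = 6.231 mol

6.23 mol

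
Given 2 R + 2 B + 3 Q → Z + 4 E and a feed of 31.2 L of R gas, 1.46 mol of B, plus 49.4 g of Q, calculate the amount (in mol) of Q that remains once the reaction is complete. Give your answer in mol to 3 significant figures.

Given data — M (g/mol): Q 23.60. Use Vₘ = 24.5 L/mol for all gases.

0.183 mol

n(R) = 31.20 / 24.5 = 1.273 mol
n(B) = 1.460 mol
n(Q) = 49.40 / 23.60 = 2.093 mol
n/ν for R = 1.273/2 = 0.6365
n/ν for B = 1.460/2 = 0.7300
n/ν for Q = 2.093/3 = 0.6977
Smallest n/ν is R → limiting reagent.
Q consumed = (3/2) × 1.273 = 1.910 mol
Q remaining = 2.093 − 1.910 = 0.1830 mol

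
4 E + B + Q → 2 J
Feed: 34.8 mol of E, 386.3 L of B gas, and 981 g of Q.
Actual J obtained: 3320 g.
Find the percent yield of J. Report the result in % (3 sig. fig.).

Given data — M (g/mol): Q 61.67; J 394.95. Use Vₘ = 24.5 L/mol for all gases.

48.3 %

n(E) = 34.80 mol
n(B) = 386.3 / 24.5 = 15.77 mol
n(Q) = 981.0 / 61.67 = 15.91 mol
n/ν for E = 34.80/4 = 8.700
n/ν for B = 15.77/1 = 15.77
n/ν for Q = 15.91/1 = 15.91
Smallest n/ν is E → limiting reagent.
theoretical n(J) = (2/4) × 34.80 = 17.40 mol → 6872 g
% yield = 3320 / 6872 × 100 = 48.31 %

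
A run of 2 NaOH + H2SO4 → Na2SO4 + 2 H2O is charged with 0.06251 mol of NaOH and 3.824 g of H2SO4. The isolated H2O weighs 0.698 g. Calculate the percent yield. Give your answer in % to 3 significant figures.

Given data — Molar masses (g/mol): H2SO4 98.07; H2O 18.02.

62.0 %

n(NaOH) = 0.06251 mol
n(H2SO4) = 3.824 / 98.07 = 0.03899 mol
n/ν → NaOH: 0.03126, H2SO4: 0.03899; NaOH is limiting.
theoretical n(H2O) = (2/2) × 0.06251 = 0.06251 mol → 1.126 g
% yield = 0.698 / 1.126 × 100 = 61.99 %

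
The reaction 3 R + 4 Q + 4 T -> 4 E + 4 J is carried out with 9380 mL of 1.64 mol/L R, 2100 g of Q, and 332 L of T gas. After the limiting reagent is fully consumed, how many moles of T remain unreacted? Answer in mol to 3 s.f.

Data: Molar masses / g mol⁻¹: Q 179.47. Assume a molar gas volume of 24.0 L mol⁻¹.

n(R) = 1.64 × 9380/1000 = 15.38 mol
n(Q) = 2100 / 179.47 = 11.70 mol
n(T) = 332.0 / 24.0 = 13.83 mol
n/ν for R = 15.38/3 = 5.127
n/ν for Q = 11.70/4 = 2.925
n/ν for T = 13.83/4 = 3.458
Smallest n/ν is Q → limiting reagent.
T consumed = (4/4) × 11.70 = 11.70 mol
T remaining = 13.83 − 11.70 = 2.130 mol

2.13 mol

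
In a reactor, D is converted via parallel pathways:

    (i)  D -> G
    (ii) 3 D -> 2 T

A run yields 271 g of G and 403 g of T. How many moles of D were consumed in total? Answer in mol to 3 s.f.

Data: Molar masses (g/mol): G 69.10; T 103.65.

9.75 mol

n(G) = 271 / 69.10 = 3.922 mol
n(T) = 403 / 103.65 = 3.888 mol
n(D) via (i) = (1/1)×3.922 = 3.922 mol
n(D) via (ii) = (3/2)×3.888 = 5.832 mol
total n(D) = 3.922 + 5.832 = 9.754 mol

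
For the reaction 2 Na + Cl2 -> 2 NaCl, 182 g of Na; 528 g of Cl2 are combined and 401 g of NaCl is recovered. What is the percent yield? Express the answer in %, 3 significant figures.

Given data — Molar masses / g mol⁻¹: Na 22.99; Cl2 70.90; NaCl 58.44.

n(Na) = 182.0 / 22.99 = 7.916 mol
n(Cl2) = 528.0 / 70.90 = 7.447 mol
n/ν for Na = 7.916/2 = 3.958
n/ν for Cl2 = 7.447/1 = 7.447
Smallest n/ν is Na → limiting reagent.
theoretical n(NaCl) = (2/2) × 7.916 = 7.916 mol → 462.6 g
% yield = 401 / 462.6 × 100 = 86.68 %

86.7 %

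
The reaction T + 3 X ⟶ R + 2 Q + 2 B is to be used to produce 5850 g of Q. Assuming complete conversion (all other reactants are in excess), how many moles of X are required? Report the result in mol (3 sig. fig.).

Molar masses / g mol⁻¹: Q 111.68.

78.6 mol

n(Q) = 5850 / 111.68 = 52.38 mol
n(X) = (3/2) × 52.38 = 78.57 mol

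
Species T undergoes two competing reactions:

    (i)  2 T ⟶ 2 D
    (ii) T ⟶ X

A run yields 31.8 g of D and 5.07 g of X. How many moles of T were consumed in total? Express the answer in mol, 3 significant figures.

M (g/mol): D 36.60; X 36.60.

n(D) = 31.8 / 36.60 = 0.8689 mol
n(X) = 5.07 / 36.60 = 0.1385 mol
n(T) via (i) = (2/2)×0.8689 = 0.8689 mol
n(T) via (ii) = (1/1)×0.1385 = 0.1385 mol
total n(T) = 0.8689 + 0.1385 = 1.007 mol

1.01 mol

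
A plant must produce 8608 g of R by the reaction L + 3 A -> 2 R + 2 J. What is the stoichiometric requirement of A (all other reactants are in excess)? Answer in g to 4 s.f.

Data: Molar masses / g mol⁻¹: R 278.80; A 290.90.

13470 g

n(R) = 8608 / 278.80 = 30.88 mol
n(A) = (3/2) × 30.88 = 46.32 mol
mass = 46.32 × 290.90 = 13470 g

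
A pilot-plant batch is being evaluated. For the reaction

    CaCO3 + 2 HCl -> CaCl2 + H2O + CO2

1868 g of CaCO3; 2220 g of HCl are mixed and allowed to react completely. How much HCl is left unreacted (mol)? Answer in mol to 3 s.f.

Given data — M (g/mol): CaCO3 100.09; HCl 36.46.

23.6 mol

n(CaCO3) = 1868 / 100.09 = 18.66 mol
n(HCl) = 2220 / 36.46 = 60.89 mol
n/ν for CaCO3 = 18.66/1 = 18.66
n/ν for HCl = 60.89/2 = 30.45
Smallest n/ν is CaCO3 → limiting reagent.
HCl consumed = (2/1) × 18.66 = 37.32 mol
HCl remaining = 60.89 − 37.32 = 23.57 mol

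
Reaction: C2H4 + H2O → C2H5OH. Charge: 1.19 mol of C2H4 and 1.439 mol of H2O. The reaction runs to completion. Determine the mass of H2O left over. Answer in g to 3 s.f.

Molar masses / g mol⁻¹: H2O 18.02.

n(C2H4) = 1.190 mol
n(H2O) = 1.439 mol
n/ν → C2H4: 1.190, H2O: 1.439; C2H4 is limiting.
H2O consumed = (1/1) × 1.190 = 1.190 mol
H2O remaining = 1.439 − 1.190 = 0.2490 mol
mass = 0.2490 × 18.02 = 4.487 g

4.49 g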